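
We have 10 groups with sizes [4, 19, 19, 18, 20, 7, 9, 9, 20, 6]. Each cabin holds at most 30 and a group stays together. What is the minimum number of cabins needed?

Total = 20 + 20 + 19 + 19 + 18 + 9 + 9 + 7 + 6 + 4 = 131.
Lower bound: ⌈131/30⌉ = 5 cabins.
A packing using 5 cabins:
  cabin 1: 20 + 9 = 29
  cabin 2: 20 + 9 = 29
  cabin 3: 19 + 7 + 4 = 30
  cabin 4: 19 + 6 = 25
  cabin 5: 18 = 18
This matches the lower bound, so 5 is optimal.

5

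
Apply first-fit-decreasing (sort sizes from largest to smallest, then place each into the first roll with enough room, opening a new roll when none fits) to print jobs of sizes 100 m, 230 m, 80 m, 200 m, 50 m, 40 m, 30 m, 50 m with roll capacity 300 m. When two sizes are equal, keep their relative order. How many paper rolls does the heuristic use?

Sorted descending: 230, 200, 100, 80, 50, 50, 40, 30.
  230 → roll 1 (new)  [load 230/300]
  200 → roll 2 (new)  [load 200/300]
  100 → roll 2  [load 300/300]
  80 → roll 3 (new)  [load 80/300]
  50 → roll 1  [load 280/300]
  50 → roll 3  [load 130/300]
  40 → roll 3  [load 170/300]
  30 → roll 3  [load 200/300]
3 paper rolls opened.

3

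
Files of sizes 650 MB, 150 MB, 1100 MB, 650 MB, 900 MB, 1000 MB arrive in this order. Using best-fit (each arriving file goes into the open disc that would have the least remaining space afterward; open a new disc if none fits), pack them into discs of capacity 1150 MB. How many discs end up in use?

5

  650 → disc 1 (new)  [load 650/1150]
  150 → disc 1  [load 800/1150]
  1100 → disc 2 (new)  [load 1100/1150]
  650 → disc 3 (new)  [load 650/1150]
  900 → disc 4 (new)  [load 900/1150]
  1000 → disc 5 (new)  [load 1000/1150]
5 discs opened.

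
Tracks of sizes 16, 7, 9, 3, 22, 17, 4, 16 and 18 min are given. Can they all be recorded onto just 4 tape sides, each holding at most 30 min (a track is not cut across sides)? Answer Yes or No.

No

Total = 112 min; ⌈112/30⌉ = 4.
5 tracks each exceed half the capacity and cannot share a side, forcing at least 5 tape sides.
At least 5 tape sides are required, but only 4 are allowed.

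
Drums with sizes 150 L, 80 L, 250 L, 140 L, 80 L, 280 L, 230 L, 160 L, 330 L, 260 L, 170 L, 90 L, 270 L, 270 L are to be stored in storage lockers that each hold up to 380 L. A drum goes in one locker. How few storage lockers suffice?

9

Total = 330 + 280 + 270 + 270 + 260 + 250 + 230 + 170 + 160 + 150 + 140 + 90 + 80 + 80 = 2760 L.
Lower bound: ⌈2760/380⌉ = 8 storage lockers.
A packing using 9 storage lockers:
  locker 1: 330 = 330
  locker 2: 280 + 90 = 370
  locker 3: 270 + 80 = 350
  locker 4: 270 + 80 = 350
  locker 5: 260 = 260
  locker 6: 250 = 250
  locker 7: 230 + 150 = 380
  locker 8: 170 + 160 = 330
  locker 9: 140 = 140
No arrangement into 8 storage lockers stays within capacity, so 9 is optimal.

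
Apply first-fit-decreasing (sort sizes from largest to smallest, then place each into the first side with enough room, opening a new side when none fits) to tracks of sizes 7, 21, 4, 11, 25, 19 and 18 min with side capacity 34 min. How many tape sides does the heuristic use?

4

Sorted descending: 25, 21, 19, 18, 11, 7, 4.
  25 → side 1 (new)  [load 25/34]
  21 → side 2 (new)  [load 21/34]
  19 → side 3 (new)  [load 19/34]
  18 → side 4 (new)  [load 18/34]
  11 → side 2  [load 32/34]
  7 → side 1  [load 32/34]
  4 → side 3  [load 23/34]
4 tape sides opened.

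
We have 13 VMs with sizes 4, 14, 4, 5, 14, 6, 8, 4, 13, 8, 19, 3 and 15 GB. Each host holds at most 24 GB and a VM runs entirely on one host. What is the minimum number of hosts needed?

5

Total = 19 + 15 + 14 + 14 + 13 + 8 + 8 + 6 + 5 + 4 + 4 + 4 + 3 = 117 GB.
Lower bound: ⌈117/24⌉ = 5 hosts.
A packing using 5 hosts:
  host 1: 19 + 5 = 24
  host 2: 15 + 8 = 23
  host 3: 14 + 8 = 22
  host 4: 14 + 6 + 4 = 24
  host 5: 13 + 4 + 4 + 3 = 24
This matches the lower bound, so 5 is optimal.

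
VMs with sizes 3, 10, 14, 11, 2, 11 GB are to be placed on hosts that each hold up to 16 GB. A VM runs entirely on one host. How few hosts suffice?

Total = 14 + 11 + 11 + 10 + 3 + 2 = 51 GB.
Lower bound: ⌈51/16⌉ = 4 hosts.
A packing using 4 hosts:
  host 1: 14 + 2 = 16
  host 2: 11 + 3 = 14
  host 3: 11 = 11
  host 4: 10 = 10
This matches the lower bound, so 4 is optimal.

4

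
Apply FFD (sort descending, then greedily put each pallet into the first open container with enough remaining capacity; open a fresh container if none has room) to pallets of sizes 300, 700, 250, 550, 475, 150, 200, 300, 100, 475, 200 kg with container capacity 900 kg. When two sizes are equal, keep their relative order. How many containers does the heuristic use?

Sorted descending: 700, 550, 475, 475, 300, 300, 250, 200, 200, 150, 100.
  700 → container 1 (new)  [load 700/900]
  550 → container 2 (new)  [load 550/900]
  475 → container 3 (new)  [load 475/900]
  475 → container 4 (new)  [load 475/900]
  300 → container 2  [load 850/900]
  300 → container 3  [load 775/900]
  250 → container 4  [load 725/900]
  200 → container 1  [load 900/900]
  200 → container 5 (new)  [load 200/900]
  150 → container 4  [load 875/900]
  100 → container 3  [load 875/900]
5 containers opened.

5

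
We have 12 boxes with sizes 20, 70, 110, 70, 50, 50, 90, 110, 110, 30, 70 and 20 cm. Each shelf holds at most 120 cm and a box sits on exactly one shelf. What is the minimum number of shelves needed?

Total = 110 + 110 + 110 + 90 + 70 + 70 + 70 + 50 + 50 + 30 + 20 + 20 = 800 cm.
Lower bound: ⌈800/120⌉ = 7 shelves.
A packing using 7 shelves:
  shelf 1: 110 = 110
  shelf 2: 110 = 110
  shelf 3: 110 = 110
  shelf 4: 90 + 30 = 120
  shelf 5: 70 + 50 = 120
  shelf 6: 70 + 50 = 120
  shelf 7: 70 + 20 + 20 = 110
This matches the lower bound, so 7 is optimal.

7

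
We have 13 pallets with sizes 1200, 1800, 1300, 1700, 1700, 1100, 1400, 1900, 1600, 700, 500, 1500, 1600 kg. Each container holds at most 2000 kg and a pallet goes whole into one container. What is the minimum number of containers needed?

Total = 1900 + 1800 + 1700 + 1700 + 1600 + 1600 + 1500 + 1400 + 1300 + 1200 + 1100 + 700 + 500 = 18000 kg.
Lower bound: ⌈18000/2000⌉ = 9 containers.
Also, 11 pallets each exceed 1000 kg, and no two of those can share a container, so at least 11 containers are needed.
A packing using 11 containers:
  container 1: 1900 = 1900
  container 2: 1800 = 1800
  container 3: 1700 = 1700
  container 4: 1700 = 1700
  container 5: 1600 = 1600
  container 6: 1600 = 1600
  container 7: 1500 + 500 = 2000
  container 8: 1400 = 1400
  container 9: 1300 + 700 = 2000
  container 10: 1200 = 1200
  container 11: 1100 = 1100
This matches the lower bound, so 11 is optimal.

11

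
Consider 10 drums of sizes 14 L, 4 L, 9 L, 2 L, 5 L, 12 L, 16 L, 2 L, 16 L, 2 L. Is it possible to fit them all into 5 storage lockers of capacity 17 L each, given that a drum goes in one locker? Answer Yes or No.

Yes

A valid assignment using 5 storage lockers:
  locker 1: 16 = 16
  locker 2: 16 = 16
  locker 3: 14 + 2 = 16
  locker 4: 12 + 5 = 17
  locker 5: 9 + 4 + 2 + 2 = 17
Every load is within 17 L, so 5 storage lockers suffice.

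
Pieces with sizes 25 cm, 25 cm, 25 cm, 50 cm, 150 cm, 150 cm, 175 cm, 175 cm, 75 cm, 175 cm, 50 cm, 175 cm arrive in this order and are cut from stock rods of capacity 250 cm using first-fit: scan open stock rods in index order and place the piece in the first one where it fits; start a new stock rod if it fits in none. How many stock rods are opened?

7

  25 → stock rod 1 (new)  [load 25/250]
  25 → stock rod 1  [load 50/250]
  25 → stock rod 1  [load 75/250]
  50 → stock rod 1  [load 125/250]
  150 → stock rod 2 (new)  [load 150/250]
  150 → stock rod 3 (new)  [load 150/250]
  175 → stock rod 4 (new)  [load 175/250]
  175 → stock rod 5 (new)  [load 175/250]
  75 → stock rod 1  [load 200/250]
  175 → stock rod 6 (new)  [load 175/250]
  50 → stock rod 1  [load 250/250]
  175 → stock rod 7 (new)  [load 175/250]
7 stock rods opened.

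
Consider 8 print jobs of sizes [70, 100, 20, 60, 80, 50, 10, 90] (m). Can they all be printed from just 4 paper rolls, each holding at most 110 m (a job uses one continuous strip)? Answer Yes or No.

Total = 480 m; ⌈480/110⌉ = 5.
At least 5 paper rolls are required, but only 4 are allowed.

No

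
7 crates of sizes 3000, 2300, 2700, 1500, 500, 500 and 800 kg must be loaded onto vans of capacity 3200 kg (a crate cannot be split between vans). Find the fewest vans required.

4

Total = 3000 + 2700 + 2300 + 1500 + 800 + 500 + 500 = 11300 kg.
Lower bound: ⌈11300/3200⌉ = 4 vans.
A packing using 4 vans:
  van 1: 3000 = 3000
  van 2: 2700 + 500 = 3200
  van 3: 2300 + 800 = 3100
  van 4: 1500 + 500 = 2000
This matches the lower bound, so 4 is optimal.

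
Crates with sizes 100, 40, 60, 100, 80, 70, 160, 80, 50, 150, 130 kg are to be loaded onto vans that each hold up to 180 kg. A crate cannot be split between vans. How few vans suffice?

6

Total = 160 + 150 + 130 + 100 + 100 + 80 + 80 + 70 + 60 + 50 + 40 = 1020 kg.
Lower bound: ⌈1020/180⌉ = 6 vans.
A packing using 6 vans:
  van 1: 160 = 160
  van 2: 150 = 150
  van 3: 130 + 50 = 180
  van 4: 100 + 80 = 180
  van 5: 100 + 80 = 180
  van 6: 70 + 60 + 40 = 170
This matches the lower bound, so 6 is optimal.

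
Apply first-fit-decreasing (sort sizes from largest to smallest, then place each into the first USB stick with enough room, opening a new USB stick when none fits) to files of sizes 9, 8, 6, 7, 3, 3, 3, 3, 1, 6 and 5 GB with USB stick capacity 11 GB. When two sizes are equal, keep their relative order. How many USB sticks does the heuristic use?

Sorted descending: 9, 8, 7, 6, 6, 5, 3, 3, 3, 3, 1.
  9 → USB stick 1 (new)  [load 9/11]
  8 → USB stick 2 (new)  [load 8/11]
  7 → USB stick 3 (new)  [load 7/11]
  6 → USB stick 4 (new)  [load 6/11]
  6 → USB stick 5 (new)  [load 6/11]
  5 → USB stick 4  [load 11/11]
  3 → USB stick 2  [load 11/11]
  3 → USB stick 3  [load 10/11]
  3 → USB stick 5  [load 9/11]
  3 → USB stick 6 (new)  [load 3/11]
  1 → USB stick 1  [load 10/11]
6 USB sticks opened.

6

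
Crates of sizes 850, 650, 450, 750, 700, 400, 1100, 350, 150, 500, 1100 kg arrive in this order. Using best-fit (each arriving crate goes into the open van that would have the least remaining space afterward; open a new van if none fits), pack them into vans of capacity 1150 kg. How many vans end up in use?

  850 → van 1 (new)  [load 850/1150]
  650 → van 2 (new)  [load 650/1150]
  450 → van 2  [load 1100/1150]
  750 → van 3 (new)  [load 750/1150]
  700 → van 4 (new)  [load 700/1150]
  400 → van 3  [load 1150/1150]
  1100 → van 5 (new)  [load 1100/1150]
  350 → van 4  [load 1050/1150]
  150 → van 1  [load 1000/1150]
  500 → van 6 (new)  [load 500/1150]
  1100 → van 7 (new)  [load 1100/1150]
7 vans opened.

7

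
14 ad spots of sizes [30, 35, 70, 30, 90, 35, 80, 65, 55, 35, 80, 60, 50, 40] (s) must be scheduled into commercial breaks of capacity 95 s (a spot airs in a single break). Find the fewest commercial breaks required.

Total = 90 + 80 + 80 + 70 + 65 + 60 + 55 + 50 + 40 + 35 + 35 + 35 + 30 + 30 = 755 s.
Lower bound: ⌈755/95⌉ = 8 commercial breaks.
A packing using 9 commercial breaks:
  break 1: 90 = 90
  break 2: 80 = 80
  break 3: 80 = 80
  break 4: 70 = 70
  break 5: 65 + 30 = 95
  break 6: 60 + 35 = 95
  break 7: 55 + 40 = 95
  break 8: 50 + 35 = 85
  break 9: 35 + 30 = 65
No arrangement into 8 commercial breaks stays within capacity, so 9 is optimal.

9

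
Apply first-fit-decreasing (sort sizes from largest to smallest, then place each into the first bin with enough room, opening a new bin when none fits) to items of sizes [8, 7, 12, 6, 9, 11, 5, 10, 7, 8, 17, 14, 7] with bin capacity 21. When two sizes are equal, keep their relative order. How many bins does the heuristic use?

6

Sorted descending: 17, 14, 12, 11, 10, 9, 8, 8, 7, 7, 7, 6, 5.
  17 → bin 1 (new)  [load 17/21]
  14 → bin 2 (new)  [load 14/21]
  12 → bin 3 (new)  [load 12/21]
  11 → bin 4 (new)  [load 11/21]
  10 → bin 4  [load 21/21]
  9 → bin 3  [load 21/21]
  8 → bin 5 (new)  [load 8/21]
  8 → bin 5  [load 16/21]
  7 → bin 2  [load 21/21]
  7 → bin 6 (new)  [load 7/21]
  7 → bin 6  [load 14/21]
  6 → bin 6  [load 20/21]
  5 → bin 5  [load 21/21]
6 bins opened.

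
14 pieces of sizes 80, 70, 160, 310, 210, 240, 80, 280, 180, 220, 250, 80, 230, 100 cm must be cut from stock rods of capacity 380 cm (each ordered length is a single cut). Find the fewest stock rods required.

8

Total = 310 + 280 + 250 + 240 + 230 + 220 + 210 + 180 + 160 + 100 + 80 + 80 + 80 + 70 = 2490 cm.
Lower bound: ⌈2490/380⌉ = 7 stock rods.
A packing using 8 stock rods:
  stock rod 1: 310 + 70 = 380
  stock rod 2: 280 + 100 = 380
  stock rod 3: 250 + 80 = 330
  stock rod 4: 240 + 80 = 320
  stock rod 5: 230 + 80 = 310
  stock rod 6: 220 + 160 = 380
  stock rod 7: 210 = 210
  stock rod 8: 180 = 180
No arrangement into 7 stock rods stays within capacity, so 8 is optimal.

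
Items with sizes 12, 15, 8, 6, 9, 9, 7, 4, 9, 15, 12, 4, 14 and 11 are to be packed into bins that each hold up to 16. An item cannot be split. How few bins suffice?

Total = 15 + 15 + 14 + 12 + 12 + 11 + 9 + 9 + 9 + 8 + 7 + 6 + 4 + 4 = 135.
Lower bound: ⌈135/16⌉ = 9 bins.
A packing using 10 bins:
  bin 1: 15 = 15
  bin 2: 15 = 15
  bin 3: 14 = 14
  bin 4: 12 + 4 = 16
  bin 5: 12 + 4 = 16
  bin 6: 11 = 11
  bin 7: 9 + 7 = 16
  bin 8: 9 + 6 = 15
  bin 9: 9 = 9
  bin 10: 8 = 8
No arrangement into 9 bins stays within capacity, so 10 is optimal.

10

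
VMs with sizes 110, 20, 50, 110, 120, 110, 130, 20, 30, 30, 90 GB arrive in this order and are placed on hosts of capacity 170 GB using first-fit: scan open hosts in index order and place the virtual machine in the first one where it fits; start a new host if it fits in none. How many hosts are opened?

  110 → host 1 (new)  [load 110/170]
  20 → host 1  [load 130/170]
  50 → host 2 (new)  [load 50/170]
  110 → host 2  [load 160/170]
  120 → host 3 (new)  [load 120/170]
  110 → host 4 (new)  [load 110/170]
  130 → host 5 (new)  [load 130/170]
  20 → host 1  [load 150/170]
  30 → host 3  [load 150/170]
  30 → host 4  [load 140/170]
  90 → host 6 (new)  [load 90/170]
6 hosts opened.

6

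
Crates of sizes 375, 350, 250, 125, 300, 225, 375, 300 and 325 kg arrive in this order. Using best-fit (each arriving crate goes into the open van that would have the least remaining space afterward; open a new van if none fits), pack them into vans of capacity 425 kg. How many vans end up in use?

8

  375 → van 1 (new)  [load 375/425]
  350 → van 2 (new)  [load 350/425]
  250 → van 3 (new)  [load 250/425]
  125 → van 3  [load 375/425]
  300 → van 4 (new)  [load 300/425]
  225 → van 5 (new)  [load 225/425]
  375 → van 6 (new)  [load 375/425]
  300 → van 7 (new)  [load 300/425]
  325 → van 8 (new)  [load 325/425]
8 vans opened.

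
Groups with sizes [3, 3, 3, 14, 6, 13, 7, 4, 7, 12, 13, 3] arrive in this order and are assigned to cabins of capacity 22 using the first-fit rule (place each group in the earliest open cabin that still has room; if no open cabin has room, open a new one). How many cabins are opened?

  3 → cabin 1 (new)  [load 3/22]
  3 → cabin 1  [load 6/22]
  3 → cabin 1  [load 9/22]
  14 → cabin 2 (new)  [load 14/22]
  6 → cabin 1  [load 15/22]
  13 → cabin 3 (new)  [load 13/22]
  7 → cabin 1  [load 22/22]
  4 → cabin 2  [load 18/22]
  7 → cabin 3  [load 20/22]
  12 → cabin 4 (new)  [load 12/22]
  13 → cabin 5 (new)  [load 13/22]
  3 → cabin 2  [load 21/22]
5 cabins opened.

5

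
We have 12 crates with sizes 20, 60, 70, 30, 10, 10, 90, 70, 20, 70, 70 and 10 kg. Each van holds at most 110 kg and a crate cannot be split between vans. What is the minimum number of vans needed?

6

Total = 90 + 70 + 70 + 70 + 70 + 60 + 30 + 20 + 20 + 10 + 10 + 10 = 530 kg.
Lower bound: ⌈530/110⌉ = 5 vans.
Also, 6 crates each exceed 55 kg, and no two of those can share a van, so at least 6 vans are needed.
A packing using 6 vans:
  van 1: 90 + 20 = 110
  van 2: 70 + 30 + 10 = 110
  van 3: 70 + 20 + 10 + 10 = 110
  van 4: 70 = 70
  van 5: 70 = 70
  van 6: 60 = 60
This matches the lower bound, so 6 is optimal.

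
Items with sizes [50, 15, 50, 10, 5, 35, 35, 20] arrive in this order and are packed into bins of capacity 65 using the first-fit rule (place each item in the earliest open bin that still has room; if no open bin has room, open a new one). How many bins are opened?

  50 → bin 1 (new)  [load 50/65]
  15 → bin 1  [load 65/65]
  50 → bin 2 (new)  [load 50/65]
  10 → bin 2  [load 60/65]
  5 → bin 2  [load 65/65]
  35 → bin 3 (new)  [load 35/65]
  35 → bin 4 (new)  [load 35/65]
  20 → bin 3  [load 55/65]
4 bins opened.

4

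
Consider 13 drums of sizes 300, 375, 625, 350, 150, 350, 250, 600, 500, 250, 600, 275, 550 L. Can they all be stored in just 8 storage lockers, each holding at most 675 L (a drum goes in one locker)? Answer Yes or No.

Total = 5175 L; ⌈5175/675⌉ = 8.
The bound of 8 does not rule out 8, but exhaustive search shows no assignment into 8 storage lockers of capacity 675 L exists — the minimum is 9.

No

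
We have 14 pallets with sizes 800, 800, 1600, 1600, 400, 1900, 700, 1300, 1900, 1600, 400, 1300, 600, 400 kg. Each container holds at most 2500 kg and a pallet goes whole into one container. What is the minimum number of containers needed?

7

Total = 1900 + 1900 + 1600 + 1600 + 1600 + 1300 + 1300 + 800 + 800 + 700 + 600 + 400 + 400 + 400 = 15300 kg.
Lower bound: ⌈15300/2500⌉ = 7 containers.
A packing using 7 containers:
  container 1: 1900 + 600 = 2500
  container 2: 1900 + 400 = 2300
  container 3: 1600 + 800 = 2400
  container 4: 1600 + 800 = 2400
  container 5: 1600 + 700 = 2300
  container 6: 1300 + 400 + 400 = 2100
  container 7: 1300 = 1300
This matches the lower bound, so 7 is optimal.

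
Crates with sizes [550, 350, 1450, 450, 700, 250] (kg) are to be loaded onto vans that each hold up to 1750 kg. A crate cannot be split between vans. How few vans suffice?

Total = 1450 + 700 + 550 + 450 + 350 + 250 = 3750 kg.
Lower bound: ⌈3750/1750⌉ = 3 vans.
A packing using 3 vans:
  van 1: 1450 + 250 = 1700
  van 2: 700 + 550 + 450 = 1700
  van 3: 350 = 350
This matches the lower bound, so 3 is optimal.

3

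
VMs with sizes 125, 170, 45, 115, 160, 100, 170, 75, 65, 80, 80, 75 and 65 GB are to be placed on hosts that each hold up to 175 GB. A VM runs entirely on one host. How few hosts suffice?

Total = 170 + 170 + 160 + 125 + 115 + 100 + 80 + 80 + 75 + 75 + 65 + 65 + 45 = 1325 GB.
Lower bound: ⌈1325/175⌉ = 8 hosts.
A packing using 9 hosts:
  host 1: 170 = 170
  host 2: 170 = 170
  host 3: 160 = 160
  host 4: 125 + 45 = 170
  host 5: 115 = 115
  host 6: 100 + 75 = 175
  host 7: 80 + 80 = 160
  host 8: 75 + 65 = 140
  host 9: 65 = 65
No arrangement into 8 hosts stays within capacity, so 9 is optimal.

9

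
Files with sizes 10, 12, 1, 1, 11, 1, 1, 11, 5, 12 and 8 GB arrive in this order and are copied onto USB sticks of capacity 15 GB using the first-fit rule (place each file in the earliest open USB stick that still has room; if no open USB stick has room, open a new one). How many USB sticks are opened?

6

  10 → USB stick 1 (new)  [load 10/15]
  12 → USB stick 2 (new)  [load 12/15]
  1 → USB stick 1  [load 11/15]
  1 → USB stick 1  [load 12/15]
  11 → USB stick 3 (new)  [load 11/15]
  1 → USB stick 1  [load 13/15]
  1 → USB stick 1  [load 14/15]
  11 → USB stick 4 (new)  [load 11/15]
  5 → USB stick 5 (new)  [load 5/15]
  12 → USB stick 6 (new)  [load 12/15]
  8 → USB stick 5  [load 13/15]
6 USB sticks opened.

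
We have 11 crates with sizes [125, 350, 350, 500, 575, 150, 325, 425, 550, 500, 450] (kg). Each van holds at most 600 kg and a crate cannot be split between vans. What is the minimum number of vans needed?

9

Total = 575 + 550 + 500 + 500 + 450 + 425 + 350 + 350 + 325 + 150 + 125 = 4300 kg.
Lower bound: ⌈4300/600⌉ = 8 vans.
Also, 9 crates each exceed 300 kg, and no two of those can share a van, so at least 9 vans are needed.
A packing using 9 vans:
  van 1: 575 = 575
  van 2: 550 = 550
  van 3: 500 = 500
  van 4: 500 = 500
  van 5: 450 + 150 = 600
  van 6: 425 + 125 = 550
  van 7: 350 = 350
  van 8: 350 = 350
  van 9: 325 = 325
This matches the lower bound, so 9 is optimal.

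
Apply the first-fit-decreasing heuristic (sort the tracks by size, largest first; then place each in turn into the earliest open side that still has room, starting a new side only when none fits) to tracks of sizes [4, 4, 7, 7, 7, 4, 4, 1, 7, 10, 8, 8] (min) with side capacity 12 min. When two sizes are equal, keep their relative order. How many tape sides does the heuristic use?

Sorted descending: 10, 8, 8, 7, 7, 7, 7, 4, 4, 4, 4, 1.
  10 → side 1 (new)  [load 10/12]
  8 → side 2 (new)  [load 8/12]
  8 → side 3 (new)  [load 8/12]
  7 → side 4 (new)  [load 7/12]
  7 → side 5 (new)  [load 7/12]
  7 → side 6 (new)  [load 7/12]
  7 → side 7 (new)  [load 7/12]
  4 → side 2  [load 12/12]
  4 → side 3  [load 12/12]
  4 → side 4  [load 11/12]
  4 → side 5  [load 11/12]
  1 → side 1  [load 11/12]
7 tape sides opened.

7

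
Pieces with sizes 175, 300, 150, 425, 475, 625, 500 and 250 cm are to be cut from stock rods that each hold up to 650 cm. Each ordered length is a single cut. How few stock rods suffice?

5

Total = 625 + 500 + 475 + 425 + 300 + 250 + 175 + 150 = 2900 cm.
Lower bound: ⌈2900/650⌉ = 5 stock rods.
A packing using 5 stock rods:
  stock rod 1: 625 = 625
  stock rod 2: 500 + 150 = 650
  stock rod 3: 475 + 175 = 650
  stock rod 4: 425 = 425
  stock rod 5: 300 + 250 = 550
This matches the lower bound, so 5 is optimal.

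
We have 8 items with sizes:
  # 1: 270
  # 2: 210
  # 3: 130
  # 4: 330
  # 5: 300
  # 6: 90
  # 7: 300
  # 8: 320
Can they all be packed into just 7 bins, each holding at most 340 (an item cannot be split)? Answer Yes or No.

A valid assignment using 7 bins:
  bin 1: 330 = 330
  bin 2: 320 = 320
  bin 3: 300 = 300
  bin 4: 300 = 300
  bin 5: 270 = 270
  bin 6: 210 + 130 = 340
  bin 7: 90 = 90
Every load is within 340, so 7 bins suffice.

Yes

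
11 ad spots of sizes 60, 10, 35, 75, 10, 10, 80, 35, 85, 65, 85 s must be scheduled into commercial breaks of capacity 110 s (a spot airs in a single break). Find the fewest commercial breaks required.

6

Total = 85 + 85 + 80 + 75 + 65 + 60 + 35 + 35 + 10 + 10 + 10 = 550 s.
Lower bound: ⌈550/110⌉ = 5 commercial breaks.
Also, 6 ad spots each exceed 55 s, and no two of those can share a break, so at least 6 commercial breaks are needed.
A packing using 6 commercial breaks:
  break 1: 85 + 10 + 10 = 105
  break 2: 85 + 10 = 95
  break 3: 80 = 80
  break 4: 75 + 35 = 110
  break 5: 65 + 35 = 100
  break 6: 60 = 60
This matches the lower bound, so 6 is optimal.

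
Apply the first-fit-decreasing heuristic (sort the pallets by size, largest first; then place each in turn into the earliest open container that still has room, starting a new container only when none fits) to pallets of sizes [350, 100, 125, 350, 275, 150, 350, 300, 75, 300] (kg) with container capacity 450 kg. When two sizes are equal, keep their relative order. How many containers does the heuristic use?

6

Sorted descending: 350, 350, 350, 300, 300, 275, 150, 125, 100, 75.
  350 → container 1 (new)  [load 350/450]
  350 → container 2 (new)  [load 350/450]
  350 → container 3 (new)  [load 350/450]
  300 → container 4 (new)  [load 300/450]
  300 → container 5 (new)  [load 300/450]
  275 → container 6 (new)  [load 275/450]
  150 → container 4  [load 450/450]
  125 → container 5  [load 425/450]
  100 → container 1  [load 450/450]
  75 → container 2  [load 425/450]
6 containers opened.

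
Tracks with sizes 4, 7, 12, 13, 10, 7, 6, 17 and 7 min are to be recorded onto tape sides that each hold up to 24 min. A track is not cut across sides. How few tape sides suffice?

Total = 17 + 13 + 12 + 10 + 7 + 7 + 7 + 6 + 4 = 83 min.
Lower bound: ⌈83/24⌉ = 4 tape sides.
A packing using 4 tape sides:
  side 1: 17 + 7 = 24
  side 2: 13 + 10 = 23
  side 3: 12 + 7 + 4 = 23
  side 4: 7 + 6 = 13
This matches the lower bound, so 4 is optimal.

4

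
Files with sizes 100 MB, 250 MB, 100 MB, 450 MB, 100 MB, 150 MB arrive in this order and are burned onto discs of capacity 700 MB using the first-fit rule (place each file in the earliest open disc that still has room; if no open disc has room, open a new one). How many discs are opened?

2

  100 → disc 1 (new)  [load 100/700]
  250 → disc 1  [load 350/700]
  100 → disc 1  [load 450/700]
  450 → disc 2 (new)  [load 450/700]
  100 → disc 1  [load 550/700]
  150 → disc 1  [load 700/700]
2 discs opened.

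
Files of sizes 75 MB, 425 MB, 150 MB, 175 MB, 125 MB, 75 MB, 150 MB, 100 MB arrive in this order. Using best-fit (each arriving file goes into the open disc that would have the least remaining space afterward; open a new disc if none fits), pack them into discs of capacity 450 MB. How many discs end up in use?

  75 → disc 1 (new)  [load 75/450]
  425 → disc 2 (new)  [load 425/450]
  150 → disc 1  [load 225/450]
  175 → disc 1  [load 400/450]
  125 → disc 3 (new)  [load 125/450]
  75 → disc 3  [load 200/450]
  150 → disc 3  [load 350/450]
  100 → disc 3  [load 450/450]
3 discs opened.

3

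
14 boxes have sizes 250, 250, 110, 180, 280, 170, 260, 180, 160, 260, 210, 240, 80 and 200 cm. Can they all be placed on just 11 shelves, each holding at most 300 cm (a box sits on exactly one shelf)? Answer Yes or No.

No

Total = 2830 cm; ⌈2830/300⌉ = 10.
12 boxes each exceed half the capacity and cannot share a shelf, forcing at least 12 shelves.
At least 12 shelves are required, but only 11 are allowed.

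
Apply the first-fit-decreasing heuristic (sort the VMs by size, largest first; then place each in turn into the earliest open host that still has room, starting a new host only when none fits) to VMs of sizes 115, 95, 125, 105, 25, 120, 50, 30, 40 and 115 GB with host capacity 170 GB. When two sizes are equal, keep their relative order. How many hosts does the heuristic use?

6

Sorted descending: 125, 120, 115, 115, 105, 95, 50, 40, 30, 25.
  125 → host 1 (new)  [load 125/170]
  120 → host 2 (new)  [load 120/170]
  115 → host 3 (new)  [load 115/170]
  115 → host 4 (new)  [load 115/170]
  105 → host 5 (new)  [load 105/170]
  95 → host 6 (new)  [load 95/170]
  50 → host 2  [load 170/170]
  40 → host 1  [load 165/170]
  30 → host 3  [load 145/170]
  25 → host 3  [load 170/170]
6 hosts opened.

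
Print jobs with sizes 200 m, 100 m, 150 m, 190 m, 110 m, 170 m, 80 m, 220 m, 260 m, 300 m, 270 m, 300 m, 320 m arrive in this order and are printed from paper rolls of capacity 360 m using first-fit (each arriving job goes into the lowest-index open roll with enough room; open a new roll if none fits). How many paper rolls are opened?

9

  200 → roll 1 (new)  [load 200/360]
  100 → roll 1  [load 300/360]
  150 → roll 2 (new)  [load 150/360]
  190 → roll 2  [load 340/360]
  110 → roll 3 (new)  [load 110/360]
  170 → roll 3  [load 280/360]
  80 → roll 3  [load 360/360]
  220 → roll 4 (new)  [load 220/360]
  260 → roll 5 (new)  [load 260/360]
  300 → roll 6 (new)  [load 300/360]
  270 → roll 7 (new)  [load 270/360]
  300 → roll 8 (new)  [load 300/360]
  320 → roll 9 (new)  [load 320/360]
9 paper rolls opened.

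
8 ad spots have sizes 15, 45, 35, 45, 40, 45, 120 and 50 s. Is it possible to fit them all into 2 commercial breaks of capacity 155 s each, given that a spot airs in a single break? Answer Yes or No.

No

Total = 395 s; ⌈395/155⌉ = 3.
At least 3 commercial breaks are required, but only 2 are allowed.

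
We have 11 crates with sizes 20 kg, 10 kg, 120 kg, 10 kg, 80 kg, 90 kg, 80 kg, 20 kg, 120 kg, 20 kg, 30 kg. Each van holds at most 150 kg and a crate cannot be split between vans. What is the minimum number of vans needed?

Total = 120 + 120 + 90 + 80 + 80 + 30 + 20 + 20 + 20 + 10 + 10 = 600 kg.
Lower bound: ⌈600/150⌉ = 4 vans.
Also, 5 crates each exceed 75 kg, and no two of those can share a van, so at least 5 vans are needed.
A packing using 5 vans:
  van 1: 120 + 30 = 150
  van 2: 120 + 20 + 10 = 150
  van 3: 90 + 20 + 20 + 10 = 140
  van 4: 80 = 80
  van 5: 80 = 80
This matches the lower bound, so 5 is optimal.

5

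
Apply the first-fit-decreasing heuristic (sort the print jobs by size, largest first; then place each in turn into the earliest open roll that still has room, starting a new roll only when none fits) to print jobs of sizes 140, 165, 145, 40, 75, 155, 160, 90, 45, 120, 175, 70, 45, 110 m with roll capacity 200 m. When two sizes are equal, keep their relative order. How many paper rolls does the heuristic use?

9

Sorted descending: 175, 165, 160, 155, 145, 140, 120, 110, 90, 75, 70, 45, 45, 40.
  175 → roll 1 (new)  [load 175/200]
  165 → roll 2 (new)  [load 165/200]
  160 → roll 3 (new)  [load 160/200]
  155 → roll 4 (new)  [load 155/200]
  145 → roll 5 (new)  [load 145/200]
  140 → roll 6 (new)  [load 140/200]
  120 → roll 7 (new)  [load 120/200]
  110 → roll 8 (new)  [load 110/200]
  90 → roll 8  [load 200/200]
  75 → roll 7  [load 195/200]
  70 → roll 9 (new)  [load 70/200]
  45 → roll 4  [load 200/200]
  45 → roll 5  [load 190/200]
  40 → roll 3  [load 200/200]
9 paper rolls opened.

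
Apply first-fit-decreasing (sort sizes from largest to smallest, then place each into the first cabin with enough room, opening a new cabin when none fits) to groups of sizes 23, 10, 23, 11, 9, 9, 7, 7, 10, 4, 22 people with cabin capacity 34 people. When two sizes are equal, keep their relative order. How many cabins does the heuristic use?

Sorted descending: 23, 23, 22, 11, 10, 10, 9, 9, 7, 7, 4.
  23 → cabin 1 (new)  [load 23/34]
  23 → cabin 2 (new)  [load 23/34]
  22 → cabin 3 (new)  [load 22/34]
  11 → cabin 1  [load 34/34]
  10 → cabin 2  [load 33/34]
  10 → cabin 3  [load 32/34]
  9 → cabin 4 (new)  [load 9/34]
  9 → cabin 4  [load 18/34]
  7 → cabin 4  [load 25/34]
  7 → cabin 4  [load 32/34]
  4 → cabin 5 (new)  [load 4/34]
5 cabins opened.

5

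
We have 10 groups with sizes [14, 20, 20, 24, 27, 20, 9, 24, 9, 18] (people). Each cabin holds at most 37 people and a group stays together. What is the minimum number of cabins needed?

7

Total = 27 + 24 + 24 + 20 + 20 + 20 + 18 + 14 + 9 + 9 = 185 people.
Lower bound: ⌈185/37⌉ = 5 cabins.
Also, 6 groups each exceed 37/2 people, and no two of those can share a cabin, so at least 6 cabins are needed.
A packing using 7 cabins:
  cabin 1: 27 + 9 = 36
  cabin 2: 24 + 9 = 33
  cabin 3: 24 = 24
  cabin 4: 20 + 14 = 34
  cabin 5: 20 = 20
  cabin 6: 20 = 20
  cabin 7: 18 = 18
No arrangement into 6 cabins stays within capacity, so 7 is optimal.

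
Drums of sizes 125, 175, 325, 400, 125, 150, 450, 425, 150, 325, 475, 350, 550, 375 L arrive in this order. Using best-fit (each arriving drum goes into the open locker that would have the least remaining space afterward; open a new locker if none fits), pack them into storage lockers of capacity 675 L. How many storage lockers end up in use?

  125 → locker 1 (new)  [load 125/675]
  175 → locker 1  [load 300/675]
  325 → locker 1  [load 625/675]
  400 → locker 2 (new)  [load 400/675]
  125 → locker 2  [load 525/675]
  150 → locker 2  [load 675/675]
  450 → locker 3 (new)  [load 450/675]
  425 → locker 4 (new)  [load 425/675]
  150 → locker 3  [load 600/675]
  325 → locker 5 (new)  [load 325/675]
  475 → locker 6 (new)  [load 475/675]
  350 → locker 5  [load 675/675]
  550 → locker 7 (new)  [load 550/675]
  375 → locker 8 (new)  [load 375/675]
8 storage lockers opened.

8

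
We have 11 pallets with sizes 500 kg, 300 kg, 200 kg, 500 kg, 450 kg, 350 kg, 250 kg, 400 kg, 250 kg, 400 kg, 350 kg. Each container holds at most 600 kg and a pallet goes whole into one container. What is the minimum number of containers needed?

Total = 500 + 500 + 450 + 400 + 400 + 350 + 350 + 300 + 250 + 250 + 200 = 3950 kg.
Lower bound: ⌈3950/600⌉ = 7 containers.
A packing using 8 containers:
  container 1: 500 = 500
  container 2: 500 = 500
  container 3: 450 = 450
  container 4: 400 + 200 = 600
  container 5: 400 = 400
  container 6: 350 + 250 = 600
  container 7: 350 + 250 = 600
  container 8: 300 = 300
No arrangement into 7 containers stays within capacity, so 8 is optimal.

8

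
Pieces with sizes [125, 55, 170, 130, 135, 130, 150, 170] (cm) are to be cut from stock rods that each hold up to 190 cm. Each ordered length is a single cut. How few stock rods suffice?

7

Total = 170 + 170 + 150 + 135 + 130 + 130 + 125 + 55 = 1065 cm.
Lower bound: ⌈1065/190⌉ = 6 stock rods.
Also, 7 pieces each exceed 95 cm, and no two of those can share a stock rod, so at least 7 stock rods are needed.
A packing using 7 stock rods:
  stock rod 1: 170 = 170
  stock rod 2: 170 = 170
  stock rod 3: 150 = 150
  stock rod 4: 135 + 55 = 190
  stock rod 5: 130 = 130
  stock rod 6: 130 = 130
  stock rod 7: 125 = 125
This matches the lower bound, so 7 is optimal.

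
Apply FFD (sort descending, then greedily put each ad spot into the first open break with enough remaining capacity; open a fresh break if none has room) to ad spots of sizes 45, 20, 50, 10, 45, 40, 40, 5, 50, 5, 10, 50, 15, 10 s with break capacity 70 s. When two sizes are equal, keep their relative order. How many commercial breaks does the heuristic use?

7

Sorted descending: 50, 50, 50, 45, 45, 40, 40, 20, 15, 10, 10, 10, 5, 5.
  50 → break 1 (new)  [load 50/70]
  50 → break 2 (new)  [load 50/70]
  50 → break 3 (new)  [load 50/70]
  45 → break 4 (new)  [load 45/70]
  45 → break 5 (new)  [load 45/70]
  40 → break 6 (new)  [load 40/70]
  40 → break 7 (new)  [load 40/70]
  20 → break 1  [load 70/70]
  15 → break 2  [load 65/70]
  10 → break 3  [load 60/70]
  10 → break 3  [load 70/70]
  10 → break 4  [load 55/70]
  5 → break 2  [load 70/70]
  5 → break 4  [load 60/70]
7 commercial breaks opened.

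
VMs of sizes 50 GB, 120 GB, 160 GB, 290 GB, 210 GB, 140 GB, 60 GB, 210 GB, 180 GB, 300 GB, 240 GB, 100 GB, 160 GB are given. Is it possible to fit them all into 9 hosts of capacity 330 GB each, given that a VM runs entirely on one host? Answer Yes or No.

Yes

A valid assignment using 8 hosts:
  host 1: 300 = 300
  host 2: 290 = 290
  host 3: 240 + 60 = 300
  host 4: 210 + 120 = 330
  host 5: 210 + 100 = 310
  host 6: 180 + 140 = 320
  host 7: 160 + 160 = 320
  host 8: 50 = 50
That uses only 8 ≤ 9, so 9 hosts are enough.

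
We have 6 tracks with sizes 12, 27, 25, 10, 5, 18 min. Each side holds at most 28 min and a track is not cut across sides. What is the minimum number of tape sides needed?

4

Total = 27 + 25 + 18 + 12 + 10 + 5 = 97 min.
Lower bound: ⌈97/28⌉ = 4 tape sides.
A packing using 4 tape sides:
  side 1: 27 = 27
  side 2: 25 = 25
  side 3: 18 + 10 = 28
  side 4: 12 + 5 = 17
This matches the lower bound, so 4 is optimal.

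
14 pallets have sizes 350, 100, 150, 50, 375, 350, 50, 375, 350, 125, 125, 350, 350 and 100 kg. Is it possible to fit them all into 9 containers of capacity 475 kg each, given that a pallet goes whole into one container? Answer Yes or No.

Yes

A valid assignment using 8 containers:
  container 1: 375 + 100 = 475
  container 2: 375 + 100 = 475
  container 3: 350 + 125 = 475
  container 4: 350 + 125 = 475
  container 5: 350 + 50 + 50 = 450
  container 6: 350 = 350
  container 7: 350 = 350
  container 8: 150 = 150
That uses only 8 ≤ 9, so 9 containers are enough.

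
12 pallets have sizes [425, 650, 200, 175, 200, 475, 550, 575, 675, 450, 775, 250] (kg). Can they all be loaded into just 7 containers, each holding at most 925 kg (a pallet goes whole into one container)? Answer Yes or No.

Yes

A valid assignment using 7 containers:
  container 1: 775 = 775
  container 2: 675 + 250 = 925
  container 3: 650 + 200 = 850
  container 4: 575 + 200 = 775
  container 5: 550 + 175 = 725
  container 6: 475 + 450 = 925
  container 7: 425 = 425
Every load is within 925 kg, so 7 containers suffice.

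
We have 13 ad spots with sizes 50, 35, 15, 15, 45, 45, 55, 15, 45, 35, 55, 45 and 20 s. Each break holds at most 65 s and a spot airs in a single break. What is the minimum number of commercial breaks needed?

Total = 55 + 55 + 50 + 45 + 45 + 45 + 45 + 35 + 35 + 20 + 15 + 15 + 15 = 475 s.
Lower bound: ⌈475/65⌉ = 8 commercial breaks.
Also, 9 ad spots each exceed 65/2 s, and no two of those can share a break, so at least 9 commercial breaks are needed.
A packing using 9 commercial breaks:
  break 1: 55 = 55
  break 2: 55 = 55
  break 3: 50 + 15 = 65
  break 4: 45 + 20 = 65
  break 5: 45 + 15 = 60
  break 6: 45 + 15 = 60
  break 7: 45 = 45
  break 8: 35 = 35
  break 9: 35 = 35
This matches the lower bound, so 9 is optimal.

9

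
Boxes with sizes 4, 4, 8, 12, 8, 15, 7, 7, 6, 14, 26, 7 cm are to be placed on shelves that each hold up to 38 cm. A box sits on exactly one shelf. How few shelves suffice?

4

Total = 26 + 15 + 14 + 12 + 8 + 8 + 7 + 7 + 7 + 6 + 4 + 4 = 118 cm.
Lower bound: ⌈118/38⌉ = 4 shelves.
A packing using 4 shelves:
  shelf 1: 26 + 12 = 38
  shelf 2: 15 + 14 + 8 = 37
  shelf 3: 8 + 7 + 7 + 7 + 6 = 35
  shelf 4: 4 + 4 = 8
This matches the lower bound, so 4 is optimal.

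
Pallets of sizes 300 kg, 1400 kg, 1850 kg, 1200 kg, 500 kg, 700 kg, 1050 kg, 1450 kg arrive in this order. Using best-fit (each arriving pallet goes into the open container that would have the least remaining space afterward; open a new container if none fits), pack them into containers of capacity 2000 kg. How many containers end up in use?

  300 → container 1 (new)  [load 300/2000]
  1400 → container 1  [load 1700/2000]
  1850 → container 2 (new)  [load 1850/2000]
  1200 → container 3 (new)  [load 1200/2000]
  500 → container 3  [load 1700/2000]
  700 → container 4 (new)  [load 700/2000]
  1050 → container 4  [load 1750/2000]
  1450 → container 5 (new)  [load 1450/2000]
5 containers opened.

5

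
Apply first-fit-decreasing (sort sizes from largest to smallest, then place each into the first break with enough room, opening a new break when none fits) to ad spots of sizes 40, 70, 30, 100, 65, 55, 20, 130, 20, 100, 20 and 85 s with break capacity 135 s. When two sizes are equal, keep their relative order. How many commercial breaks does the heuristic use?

Sorted descending: 130, 100, 100, 85, 70, 65, 55, 40, 30, 20, 20, 20.
  130 → break 1 (new)  [load 130/135]
  100 → break 2 (new)  [load 100/135]
  100 → break 3 (new)  [load 100/135]
  85 → break 4 (new)  [load 85/135]
  70 → break 5 (new)  [load 70/135]
  65 → break 5  [load 135/135]
  55 → break 6 (new)  [load 55/135]
  40 → break 4  [load 125/135]
  30 → break 2  [load 130/135]
  20 → break 3  [load 120/135]
  20 → break 6  [load 75/135]
  20 → break 6  [load 95/135]
6 commercial breaks opened.

6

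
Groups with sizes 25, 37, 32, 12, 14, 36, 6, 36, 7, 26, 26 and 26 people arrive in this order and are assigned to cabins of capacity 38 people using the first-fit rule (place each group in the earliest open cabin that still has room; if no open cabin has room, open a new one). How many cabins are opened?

  25 → cabin 1 (new)  [load 25/38]
  37 → cabin 2 (new)  [load 37/38]
  32 → cabin 3 (new)  [load 32/38]
  12 → cabin 1  [load 37/38]
  14 → cabin 4 (new)  [load 14/38]
  36 → cabin 5 (new)  [load 36/38]
  6 → cabin 3  [load 38/38]
  36 → cabin 6 (new)  [load 36/38]
  7 → cabin 4  [load 21/38]
  26 → cabin 7 (new)  [load 26/38]
  26 → cabin 8 (new)  [load 26/38]
  26 → cabin 9 (new)  [load 26/38]
9 cabins opened.

9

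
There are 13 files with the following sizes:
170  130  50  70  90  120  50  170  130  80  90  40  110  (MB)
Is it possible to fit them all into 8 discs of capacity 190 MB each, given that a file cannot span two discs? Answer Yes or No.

A valid assignment using 8 discs:
  disc 1: 170 = 170
  disc 2: 170 = 170
  disc 3: 130 + 50 = 180
  disc 4: 130 + 50 = 180
  disc 5: 120 + 70 = 190
  disc 6: 110 + 80 = 190
  disc 7: 90 + 90 = 180
  disc 8: 40 = 40
Every load is within 190 MB, so 8 discs suffice.

Yes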